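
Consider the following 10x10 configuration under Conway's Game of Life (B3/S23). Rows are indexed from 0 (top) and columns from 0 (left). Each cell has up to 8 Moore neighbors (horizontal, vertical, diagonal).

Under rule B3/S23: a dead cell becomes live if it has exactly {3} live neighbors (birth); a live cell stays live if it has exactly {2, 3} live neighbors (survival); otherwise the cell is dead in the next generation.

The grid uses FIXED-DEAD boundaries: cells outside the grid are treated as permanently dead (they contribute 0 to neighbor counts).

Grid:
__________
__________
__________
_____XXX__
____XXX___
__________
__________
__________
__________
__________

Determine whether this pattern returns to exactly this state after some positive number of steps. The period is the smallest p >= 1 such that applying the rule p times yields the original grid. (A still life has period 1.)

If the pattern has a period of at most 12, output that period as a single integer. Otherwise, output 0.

Simulating and comparing each generation to the original:
Gen 0 (original, given above): 6 live cells
Gen 1: 6 live cells, differs from original
Gen 2: 6 live cells, MATCHES original -> period = 2

Answer: 2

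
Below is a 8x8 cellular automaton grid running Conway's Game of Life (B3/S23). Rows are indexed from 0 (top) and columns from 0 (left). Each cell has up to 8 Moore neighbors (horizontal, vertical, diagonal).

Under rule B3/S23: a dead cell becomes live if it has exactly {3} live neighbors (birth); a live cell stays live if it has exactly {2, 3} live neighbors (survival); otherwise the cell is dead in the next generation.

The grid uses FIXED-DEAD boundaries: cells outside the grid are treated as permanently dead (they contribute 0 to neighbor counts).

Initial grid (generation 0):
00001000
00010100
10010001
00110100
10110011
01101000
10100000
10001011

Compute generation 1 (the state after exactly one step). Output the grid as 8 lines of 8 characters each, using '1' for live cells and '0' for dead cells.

Simulating step by step:
Generation 0 (given above): 23 live cells
Generation 1: 12 live cells
(generation 1 grid is the final answer)

Answer: 00001000
00010000
00010010
00000001
00000110
10000000
10100100
01000000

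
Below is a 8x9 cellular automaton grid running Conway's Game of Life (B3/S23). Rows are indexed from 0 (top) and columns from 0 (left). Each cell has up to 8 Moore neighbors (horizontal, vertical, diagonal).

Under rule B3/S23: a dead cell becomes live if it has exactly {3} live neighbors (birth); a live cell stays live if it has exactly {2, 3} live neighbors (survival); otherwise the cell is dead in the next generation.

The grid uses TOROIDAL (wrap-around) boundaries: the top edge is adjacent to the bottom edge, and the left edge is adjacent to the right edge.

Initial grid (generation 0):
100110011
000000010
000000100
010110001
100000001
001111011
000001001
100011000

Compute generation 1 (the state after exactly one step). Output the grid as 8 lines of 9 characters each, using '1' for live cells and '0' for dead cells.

Simulating step by step:
Generation 0 (given above): 24 live cells
Generation 1: 26 live cells
(generation 1 grid is the final answer)

Answer: 100111110
000000110
000000010
000000011
010001000
000111110
100000011
100101110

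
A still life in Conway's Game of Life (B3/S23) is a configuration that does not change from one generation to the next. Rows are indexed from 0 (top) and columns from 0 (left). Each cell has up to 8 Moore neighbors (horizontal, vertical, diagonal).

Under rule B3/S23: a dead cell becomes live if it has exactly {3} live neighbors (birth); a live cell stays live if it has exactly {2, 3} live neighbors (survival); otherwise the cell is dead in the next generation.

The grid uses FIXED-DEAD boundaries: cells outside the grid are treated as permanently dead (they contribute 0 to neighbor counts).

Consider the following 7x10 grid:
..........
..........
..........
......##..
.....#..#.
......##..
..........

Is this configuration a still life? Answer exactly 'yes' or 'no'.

Compute generation 1 and compare to generation 0 (given above):
Generation 1:
..........
..........
..........
......##..
.....#..#.
......##..
..........
The grids are IDENTICAL -> still life.

Answer: yes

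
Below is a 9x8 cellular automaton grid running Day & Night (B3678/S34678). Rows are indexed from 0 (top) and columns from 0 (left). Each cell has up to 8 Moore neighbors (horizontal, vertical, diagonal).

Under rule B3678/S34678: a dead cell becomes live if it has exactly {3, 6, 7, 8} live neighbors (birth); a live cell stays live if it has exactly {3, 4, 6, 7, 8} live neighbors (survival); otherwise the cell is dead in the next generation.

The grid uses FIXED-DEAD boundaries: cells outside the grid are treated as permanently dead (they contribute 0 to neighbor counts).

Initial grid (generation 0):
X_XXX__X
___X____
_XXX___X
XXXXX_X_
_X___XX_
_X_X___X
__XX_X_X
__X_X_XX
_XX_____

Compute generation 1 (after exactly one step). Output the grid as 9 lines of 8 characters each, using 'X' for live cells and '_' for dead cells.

Simulating step by step:
Generation 0 (given above): 32 live cells
Generation 1: 25 live cells
(generation 1 grid is the final answer)

Answer: ___X____
__X_____
XXX_____
X_XXX_XX
_XX__XXX
_____X__
_XXX___X
__X__XX_
___X____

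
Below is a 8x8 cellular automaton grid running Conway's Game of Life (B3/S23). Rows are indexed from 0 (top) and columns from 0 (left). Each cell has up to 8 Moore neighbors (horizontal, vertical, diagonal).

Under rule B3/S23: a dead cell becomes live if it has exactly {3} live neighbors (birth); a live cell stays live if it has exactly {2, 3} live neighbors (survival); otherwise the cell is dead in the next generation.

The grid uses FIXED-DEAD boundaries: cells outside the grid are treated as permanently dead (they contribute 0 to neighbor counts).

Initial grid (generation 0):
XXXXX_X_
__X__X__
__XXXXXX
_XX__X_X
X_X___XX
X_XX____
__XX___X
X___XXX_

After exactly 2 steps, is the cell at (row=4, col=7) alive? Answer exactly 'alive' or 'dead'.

Answer: alive

Derivation:
Simulating step by step:
Generation 0 (given above): 32 live cells
Generation 1: 19 live cells
_XXXXX__
_______X
_______X
________
X_____XX
______XX
__X__XX_
___XXXX_
Generation 2: 15 live cells
__XXX___
__XXX_X_
________
______XX
______XX
________
___X____
___XX_X_

Cell (4,7) at generation 2: 1 -> alive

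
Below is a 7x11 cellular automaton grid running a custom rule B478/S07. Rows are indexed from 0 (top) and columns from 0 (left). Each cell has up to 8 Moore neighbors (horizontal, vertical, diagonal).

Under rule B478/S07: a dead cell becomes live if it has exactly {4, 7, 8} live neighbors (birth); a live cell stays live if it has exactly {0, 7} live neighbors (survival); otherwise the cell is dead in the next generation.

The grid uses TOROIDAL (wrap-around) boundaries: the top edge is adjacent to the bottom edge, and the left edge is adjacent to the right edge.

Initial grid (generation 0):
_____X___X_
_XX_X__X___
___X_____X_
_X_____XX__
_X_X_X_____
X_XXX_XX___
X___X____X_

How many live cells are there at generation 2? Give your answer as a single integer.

Simulating step by step:
Generation 0 (given above): 23 live cells
Generation 1: 12 live cells
___________
_______X___
__X_____X__
__X________
____X_XX___
_X___X_____
___X_X____X
Generation 2: 5 live cells
___________
___________
___________
___________
___________
_X__X_X____
___X______X
Population at generation 2: 5

Answer: 5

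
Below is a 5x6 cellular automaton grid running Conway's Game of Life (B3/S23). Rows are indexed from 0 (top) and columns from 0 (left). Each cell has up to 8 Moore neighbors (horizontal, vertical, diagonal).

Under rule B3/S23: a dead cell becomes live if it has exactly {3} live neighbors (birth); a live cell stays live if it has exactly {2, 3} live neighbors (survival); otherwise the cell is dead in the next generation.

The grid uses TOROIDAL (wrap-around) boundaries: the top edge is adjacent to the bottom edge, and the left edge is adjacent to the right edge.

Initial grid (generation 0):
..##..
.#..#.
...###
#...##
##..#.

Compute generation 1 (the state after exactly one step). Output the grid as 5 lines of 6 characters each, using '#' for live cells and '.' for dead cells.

Answer: #.####
.....#
...#..
.#....
###.#.

Derivation:
Simulating step by step:
Generation 0 (given above): 13 live cells
Generation 1: 12 live cells
(generation 1 grid is the final answer)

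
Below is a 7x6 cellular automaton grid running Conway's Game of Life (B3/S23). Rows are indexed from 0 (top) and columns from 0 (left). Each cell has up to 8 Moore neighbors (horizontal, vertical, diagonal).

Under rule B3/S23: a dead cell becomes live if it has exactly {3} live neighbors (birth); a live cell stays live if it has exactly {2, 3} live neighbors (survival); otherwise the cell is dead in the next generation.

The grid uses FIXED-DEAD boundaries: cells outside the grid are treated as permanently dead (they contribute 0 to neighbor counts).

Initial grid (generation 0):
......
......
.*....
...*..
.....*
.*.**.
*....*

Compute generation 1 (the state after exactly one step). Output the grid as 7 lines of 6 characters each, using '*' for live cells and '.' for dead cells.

Simulating step by step:
Generation 0 (given above): 8 live cells
Generation 1: 5 live cells
(generation 1 grid is the final answer)

Answer: ......
......
......
......
..**..
....**
....*.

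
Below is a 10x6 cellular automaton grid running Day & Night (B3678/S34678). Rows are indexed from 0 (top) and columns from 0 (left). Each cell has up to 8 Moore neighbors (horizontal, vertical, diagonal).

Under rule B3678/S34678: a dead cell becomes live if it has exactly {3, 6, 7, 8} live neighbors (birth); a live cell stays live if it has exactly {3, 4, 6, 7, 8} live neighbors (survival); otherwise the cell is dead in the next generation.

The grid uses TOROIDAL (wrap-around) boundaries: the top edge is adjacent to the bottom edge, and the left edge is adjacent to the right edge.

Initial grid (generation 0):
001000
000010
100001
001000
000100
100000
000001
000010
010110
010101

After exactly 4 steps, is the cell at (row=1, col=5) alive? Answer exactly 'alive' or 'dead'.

Answer: dead

Derivation:
Simulating step by step:
Generation 0 (given above): 15 live cells
Generation 1: 12 live cells
000110
000001
000000
000000
000000
000000
000000
000111
100111
100100
Generation 2: 14 live cells
000011
000010
000000
000000
000000
000000
000010
100101
101110
001110
Generation 3: 13 live cells
000011
000001
000000
000000
000000
000000
000001
011101
001100
011100
Generation 4: 15 live cells
101110
000010
000000
000000
000000
000000
101010
101100
101000
001100

Cell (1,5) at generation 4: 0 -> dead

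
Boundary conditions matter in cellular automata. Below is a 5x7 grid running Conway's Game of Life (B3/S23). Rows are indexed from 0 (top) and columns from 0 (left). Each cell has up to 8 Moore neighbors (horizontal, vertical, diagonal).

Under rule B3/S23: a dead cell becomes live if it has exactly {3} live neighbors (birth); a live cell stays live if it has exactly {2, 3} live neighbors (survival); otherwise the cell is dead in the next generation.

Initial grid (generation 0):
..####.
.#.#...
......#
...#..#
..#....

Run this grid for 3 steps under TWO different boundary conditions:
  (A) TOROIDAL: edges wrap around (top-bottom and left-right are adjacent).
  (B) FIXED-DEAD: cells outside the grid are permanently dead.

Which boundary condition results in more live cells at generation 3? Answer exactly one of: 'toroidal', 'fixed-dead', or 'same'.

Answer: toroidal

Derivation:
Under TOROIDAL boundary, generation 3:
.#...#.
.#...#.
.#.#...
.......
..###..
Population = 9

Under FIXED-DEAD boundary, generation 3:
...#...
...#...
.......
.......
.......
Population = 2

Comparison: toroidal=9, fixed-dead=2 -> toroidal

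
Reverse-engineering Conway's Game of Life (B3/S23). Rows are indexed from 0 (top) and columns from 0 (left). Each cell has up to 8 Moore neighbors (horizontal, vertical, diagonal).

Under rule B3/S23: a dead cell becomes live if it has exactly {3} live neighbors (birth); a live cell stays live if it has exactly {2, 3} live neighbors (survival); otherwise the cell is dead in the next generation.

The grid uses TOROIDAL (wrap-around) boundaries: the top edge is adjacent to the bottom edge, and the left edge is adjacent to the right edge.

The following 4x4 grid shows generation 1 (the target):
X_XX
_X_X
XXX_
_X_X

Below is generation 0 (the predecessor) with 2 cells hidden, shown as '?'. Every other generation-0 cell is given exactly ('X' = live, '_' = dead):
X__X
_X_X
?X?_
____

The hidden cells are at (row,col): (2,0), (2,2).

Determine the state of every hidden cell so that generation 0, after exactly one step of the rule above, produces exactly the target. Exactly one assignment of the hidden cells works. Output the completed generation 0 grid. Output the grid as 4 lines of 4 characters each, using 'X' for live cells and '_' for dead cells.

Answer: X__X
_X_X
XX__
____

Derivation:
Hidden generation-0 cells (in order): (2,0), (2,2).
A hidden cell only influences target cells in its own 3x3 neighborhood. Try each of the 2^2 = 4 assignments, step the completed generation 0 forward once under B3/S23, and compare with the target:
  (2,0)=_ (2,2)=_ -> step gives (2,1)='_' but target has 'X' -> reject
  (2,0)=_ (2,2)=X -> step gives (3,0)='X' but target has '_' -> reject
  (2,0)=X (2,2)=_ -> step reproduces the target at every cell -> ACCEPT
  (2,0)=X (2,2)=X -> step gives (1,1)='_' but target has 'X' -> reject
Unique solution: (2,0)=live, (2,2)=dead.
Check: live-neighbor counts of every cell in the completed generation 0:
3232
6343
3232
4323
Applying B3/S23 to generation 0 with these counts gives:
X_XX
_X_X
XXX_
_X_X
which matches the target exactly.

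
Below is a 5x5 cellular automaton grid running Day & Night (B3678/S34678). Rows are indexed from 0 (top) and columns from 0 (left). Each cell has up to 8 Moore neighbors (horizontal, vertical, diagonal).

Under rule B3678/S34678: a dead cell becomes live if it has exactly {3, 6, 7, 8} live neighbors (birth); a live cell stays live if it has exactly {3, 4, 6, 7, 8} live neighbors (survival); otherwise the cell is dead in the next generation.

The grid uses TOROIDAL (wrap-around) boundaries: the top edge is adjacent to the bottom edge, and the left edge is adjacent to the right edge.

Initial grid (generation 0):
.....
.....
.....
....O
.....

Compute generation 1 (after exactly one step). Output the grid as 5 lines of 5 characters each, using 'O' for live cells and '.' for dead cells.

Answer: .....
.....
.....
.....
.....

Derivation:
Simulating step by step:
Generation 0 (given above): 1 live cells
Generation 1: 0 live cells
(generation 1 grid is the final answer)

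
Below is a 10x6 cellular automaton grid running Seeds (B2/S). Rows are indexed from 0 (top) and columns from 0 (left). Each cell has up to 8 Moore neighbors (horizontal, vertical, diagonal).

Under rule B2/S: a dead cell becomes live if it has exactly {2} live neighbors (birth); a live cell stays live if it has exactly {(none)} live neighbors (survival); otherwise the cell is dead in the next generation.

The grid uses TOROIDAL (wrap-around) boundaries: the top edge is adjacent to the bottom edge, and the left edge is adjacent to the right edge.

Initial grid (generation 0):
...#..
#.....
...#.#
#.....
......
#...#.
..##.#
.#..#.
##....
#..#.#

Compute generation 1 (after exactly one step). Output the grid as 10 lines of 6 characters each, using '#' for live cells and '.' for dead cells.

Simulating step by step:
Generation 0 (given above): 17 live cells
Generation 1: 14 live cells
(generation 1 grid is the final answer)

Answer: .##...
..##.#
.#..#.
....##
##....
.##...
......
......
...#..
......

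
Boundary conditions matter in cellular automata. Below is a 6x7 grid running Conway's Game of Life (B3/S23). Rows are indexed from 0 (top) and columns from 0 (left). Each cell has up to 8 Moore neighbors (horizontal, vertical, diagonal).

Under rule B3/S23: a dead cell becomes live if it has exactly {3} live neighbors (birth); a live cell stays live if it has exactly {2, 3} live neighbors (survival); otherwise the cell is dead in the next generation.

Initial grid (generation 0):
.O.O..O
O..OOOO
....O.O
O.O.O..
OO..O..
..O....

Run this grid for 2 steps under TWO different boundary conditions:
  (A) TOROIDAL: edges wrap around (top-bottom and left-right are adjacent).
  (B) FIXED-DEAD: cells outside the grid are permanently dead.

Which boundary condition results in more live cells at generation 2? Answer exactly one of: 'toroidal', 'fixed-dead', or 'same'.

Under TOROIDAL boundary, generation 2:
.O..O..
OO.O...
OOOO...
O.....O
O.O...O
O..O...
Population = 16

Under FIXED-DEAD boundary, generation 2:
..OO...
.O.O.OO
.OOO.O.
O......
O......
.O.....
Population = 13

Comparison: toroidal=16, fixed-dead=13 -> toroidal

Answer: toroidal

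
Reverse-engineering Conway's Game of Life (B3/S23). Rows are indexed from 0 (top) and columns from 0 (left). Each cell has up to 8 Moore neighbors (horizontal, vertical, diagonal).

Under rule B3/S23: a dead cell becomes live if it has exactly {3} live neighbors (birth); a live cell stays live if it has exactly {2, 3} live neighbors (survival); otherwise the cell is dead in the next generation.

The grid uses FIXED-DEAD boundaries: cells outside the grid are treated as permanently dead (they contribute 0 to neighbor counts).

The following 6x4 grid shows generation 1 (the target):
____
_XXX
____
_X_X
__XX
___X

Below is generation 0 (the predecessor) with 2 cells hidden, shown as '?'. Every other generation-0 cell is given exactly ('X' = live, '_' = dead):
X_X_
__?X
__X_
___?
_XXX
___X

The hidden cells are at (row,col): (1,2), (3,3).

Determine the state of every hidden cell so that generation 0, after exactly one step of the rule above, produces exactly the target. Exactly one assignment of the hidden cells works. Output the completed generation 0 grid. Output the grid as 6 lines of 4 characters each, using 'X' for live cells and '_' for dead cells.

Answer: X_X_
___X
__X_
____
_XXX
___X

Derivation:
Hidden generation-0 cells (in order): (1,2), (3,3).
A hidden cell only influences target cells in its own 3x3 neighborhood. Try each of the 2^2 = 4 assignments, step the completed generation 0 forward once under B3/S23, and compare with the target:
  (1,2)=_ (3,3)=_ -> step reproduces the target at every cell -> ACCEPT
  (1,2)=_ (3,3)=X -> step gives (2,2)='X' but target has '_' -> reject
  (1,2)=X (3,3)=_ -> step gives (0,1)='X' but target has '_' -> reject
  (1,2)=X (3,3)=X -> step gives (0,1)='X' but target has '_' -> reject
Unique solution: (1,2)=dead, (3,3)=dead.
Check: live-neighbor counts of every cell in the completed generation 0:
0212
1332
0112
1343
1132
1242
Applying B3/S23 to generation 0 with these counts gives:
____
_XXX
____
_X_X
__XX
___X
which matches the target exactly.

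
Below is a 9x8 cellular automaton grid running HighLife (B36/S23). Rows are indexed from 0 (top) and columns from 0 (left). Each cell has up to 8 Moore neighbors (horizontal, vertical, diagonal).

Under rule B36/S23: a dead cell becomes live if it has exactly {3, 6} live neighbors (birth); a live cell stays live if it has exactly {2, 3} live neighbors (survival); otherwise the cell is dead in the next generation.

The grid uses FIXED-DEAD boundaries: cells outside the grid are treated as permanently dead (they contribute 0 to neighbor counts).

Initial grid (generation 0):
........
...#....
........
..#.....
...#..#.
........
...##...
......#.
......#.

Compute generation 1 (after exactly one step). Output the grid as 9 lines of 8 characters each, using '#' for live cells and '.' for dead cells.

Simulating step by step:
Generation 0 (given above): 8 live cells
Generation 1: 3 live cells
(generation 1 grid is the final answer)

Answer: ........
........
........
........
........
...##...
........
.....#..
........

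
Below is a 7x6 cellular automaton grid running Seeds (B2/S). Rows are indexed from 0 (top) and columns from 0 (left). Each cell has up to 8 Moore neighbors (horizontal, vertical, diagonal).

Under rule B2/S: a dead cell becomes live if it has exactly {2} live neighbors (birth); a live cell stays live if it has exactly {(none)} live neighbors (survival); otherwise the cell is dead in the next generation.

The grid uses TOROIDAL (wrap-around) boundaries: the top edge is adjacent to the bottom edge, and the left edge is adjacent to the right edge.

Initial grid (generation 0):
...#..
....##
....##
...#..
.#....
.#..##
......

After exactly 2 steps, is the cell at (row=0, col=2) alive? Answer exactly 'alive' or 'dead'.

Answer: alive

Derivation:
Simulating step by step:
Generation 0 (given above): 10 live cells
Generation 1: 13 live cells
.....#
#.....
#.....
#.#..#
...#.#
..#...
#.##.#
Generation 2: 4 live cells
..##..
.#....
......
...#..
......
......
......

Cell (0,2) at generation 2: 1 -> alive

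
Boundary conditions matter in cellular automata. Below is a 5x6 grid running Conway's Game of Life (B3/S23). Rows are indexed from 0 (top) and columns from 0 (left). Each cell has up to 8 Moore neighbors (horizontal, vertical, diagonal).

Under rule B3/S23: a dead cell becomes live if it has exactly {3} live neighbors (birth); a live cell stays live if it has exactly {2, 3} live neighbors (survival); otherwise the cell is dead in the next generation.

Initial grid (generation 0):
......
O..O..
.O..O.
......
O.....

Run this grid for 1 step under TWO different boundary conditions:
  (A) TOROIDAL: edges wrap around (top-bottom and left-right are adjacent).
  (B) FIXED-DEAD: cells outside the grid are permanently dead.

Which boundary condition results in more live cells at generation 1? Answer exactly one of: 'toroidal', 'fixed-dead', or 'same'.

Under TOROIDAL boundary, generation 1:
......
......
......
......
......
Population = 0

Under FIXED-DEAD boundary, generation 1:
......
......
......
......
......
Population = 0

Comparison: toroidal=0, fixed-dead=0 -> same

Answer: same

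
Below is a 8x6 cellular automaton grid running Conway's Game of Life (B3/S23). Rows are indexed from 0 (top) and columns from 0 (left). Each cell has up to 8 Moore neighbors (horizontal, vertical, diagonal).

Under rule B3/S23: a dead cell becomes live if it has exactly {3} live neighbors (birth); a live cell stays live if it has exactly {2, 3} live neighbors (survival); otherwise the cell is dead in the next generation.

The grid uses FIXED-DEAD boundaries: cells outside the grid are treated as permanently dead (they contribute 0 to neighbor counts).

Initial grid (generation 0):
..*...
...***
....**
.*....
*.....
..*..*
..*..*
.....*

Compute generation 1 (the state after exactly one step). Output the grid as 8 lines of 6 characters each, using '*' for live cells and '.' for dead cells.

Answer: ...**.
...*.*
...*.*
......
.*....
.*....
....**
......

Derivation:
Simulating step by step:
Generation 0 (given above): 13 live cells
Generation 1: 10 live cells
(generation 1 grid is the final answer)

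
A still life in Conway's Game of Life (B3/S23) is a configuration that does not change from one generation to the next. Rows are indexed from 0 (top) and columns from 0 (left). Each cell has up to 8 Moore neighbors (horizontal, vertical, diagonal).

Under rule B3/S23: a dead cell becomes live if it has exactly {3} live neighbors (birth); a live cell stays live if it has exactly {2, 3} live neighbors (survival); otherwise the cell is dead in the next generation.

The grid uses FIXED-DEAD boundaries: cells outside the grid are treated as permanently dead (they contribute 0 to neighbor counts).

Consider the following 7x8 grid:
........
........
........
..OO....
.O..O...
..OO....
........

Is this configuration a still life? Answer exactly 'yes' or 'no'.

Compute generation 1 and compare to generation 0 (given above):
Generation 1:
........
........
........
..OO....
.O..O...
..OO....
........
The grids are IDENTICAL -> still life.

Answer: yes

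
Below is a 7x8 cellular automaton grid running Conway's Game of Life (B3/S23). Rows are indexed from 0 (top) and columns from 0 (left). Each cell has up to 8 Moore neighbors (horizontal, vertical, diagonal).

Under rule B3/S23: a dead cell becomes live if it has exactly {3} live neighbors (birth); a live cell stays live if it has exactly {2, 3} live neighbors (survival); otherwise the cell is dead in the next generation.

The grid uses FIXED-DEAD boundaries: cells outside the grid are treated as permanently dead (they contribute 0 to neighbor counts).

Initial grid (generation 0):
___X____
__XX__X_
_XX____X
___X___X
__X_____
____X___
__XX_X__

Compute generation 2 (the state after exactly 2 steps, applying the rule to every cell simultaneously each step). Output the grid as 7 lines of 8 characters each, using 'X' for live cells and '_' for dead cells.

Answer: __XX____
_X_X____
XX______
________
___XX___
__X_X___
___XX___

Derivation:
Simulating step by step:
Generation 0 (given above): 14 live cells
Generation 1: 14 live cells
__XX____
_X_X____
_X____XX
_X_X____
___X____
__X_X___
___XX___
Generation 2: 12 live cells
(generation 2 grid is the final answer)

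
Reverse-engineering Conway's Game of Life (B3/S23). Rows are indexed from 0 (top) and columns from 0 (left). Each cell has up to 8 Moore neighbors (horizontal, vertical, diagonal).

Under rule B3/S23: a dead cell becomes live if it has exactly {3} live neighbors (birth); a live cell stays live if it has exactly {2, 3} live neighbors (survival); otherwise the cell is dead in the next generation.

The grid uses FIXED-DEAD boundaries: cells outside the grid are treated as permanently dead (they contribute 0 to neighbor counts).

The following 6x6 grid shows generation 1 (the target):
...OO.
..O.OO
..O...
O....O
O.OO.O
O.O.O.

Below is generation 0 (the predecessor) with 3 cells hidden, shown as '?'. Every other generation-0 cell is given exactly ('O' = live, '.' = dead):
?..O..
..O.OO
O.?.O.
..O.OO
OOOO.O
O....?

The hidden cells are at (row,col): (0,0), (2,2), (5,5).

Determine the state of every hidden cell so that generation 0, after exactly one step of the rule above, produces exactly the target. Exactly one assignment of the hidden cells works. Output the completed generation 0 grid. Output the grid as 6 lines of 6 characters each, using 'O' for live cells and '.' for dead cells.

Hidden generation-0 cells (in order): (0,0), (2,2), (5,5).
A hidden cell only influences target cells in its own 3x3 neighborhood. Try each of the 2^3 = 8 assignments, step the completed generation 0 forward once under B3/S23, and compare with the target:
  (0,0)=. (2,2)=. (5,5)=. -> step gives (1,2)='.' but target has 'O' -> reject
  (0,0)=. (2,2)=. (5,5)=O -> step gives (1,2)='.' but target has 'O' -> reject
  (0,0)=. (2,2)=O (5,5)=. -> step gives (1,1)='O' but target has '.' -> reject
  (0,0)=. (2,2)=O (5,5)=O -> step gives (1,1)='O' but target has '.' -> reject
  (0,0)=O (2,2)=. (5,5)=. -> step gives (1,1)='O' but target has '.' -> reject
  (0,0)=O (2,2)=. (5,5)=O -> step gives (1,1)='O' but target has '.' -> reject
  (0,0)=O (2,2)=O (5,5)=. -> step gives (5,4)='.' but target has 'O' -> reject
  (0,0)=O (2,2)=O (5,5)=O -> step reproduces the target at every cell -> ACCEPT
Unique solution: (0,0)=live, (2,2)=live, (5,5)=live.
Check: live-neighbor counts of every cell in the completed generation 0:
022232
242532
042645
364643
243353
243231
Applying B3/S23 to generation 0 with these counts gives:
...OO.
..O.OO
..O...
O....O
O.OO.O
O.O.O.
which matches the target exactly.

Answer: O..O..
..O.OO
O.O.O.
..O.OO
OOOO.O
O....O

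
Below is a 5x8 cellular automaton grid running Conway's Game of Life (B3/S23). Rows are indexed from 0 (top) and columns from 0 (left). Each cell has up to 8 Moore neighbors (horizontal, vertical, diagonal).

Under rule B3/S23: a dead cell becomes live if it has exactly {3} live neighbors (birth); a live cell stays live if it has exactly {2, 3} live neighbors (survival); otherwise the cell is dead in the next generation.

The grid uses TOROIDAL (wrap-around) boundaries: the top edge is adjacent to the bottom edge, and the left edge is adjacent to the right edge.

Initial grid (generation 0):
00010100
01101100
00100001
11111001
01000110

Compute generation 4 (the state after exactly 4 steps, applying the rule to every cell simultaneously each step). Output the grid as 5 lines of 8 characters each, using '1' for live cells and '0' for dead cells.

Answer: 11010011
10000011
10000100
10010110
00000110

Derivation:
Simulating step by step:
Generation 0 (given above): 17 live cells
Generation 1: 18 live cells
01010000
01101110
00000111
00011101
01000111
Generation 2: 15 live cells
01010001
11111001
10100001
00000000
00010101
Generation 3: 13 live cells
01000001
00001010
00100001
10000011
10101010
Generation 4: 16 live cells
(generation 4 grid is the final answer)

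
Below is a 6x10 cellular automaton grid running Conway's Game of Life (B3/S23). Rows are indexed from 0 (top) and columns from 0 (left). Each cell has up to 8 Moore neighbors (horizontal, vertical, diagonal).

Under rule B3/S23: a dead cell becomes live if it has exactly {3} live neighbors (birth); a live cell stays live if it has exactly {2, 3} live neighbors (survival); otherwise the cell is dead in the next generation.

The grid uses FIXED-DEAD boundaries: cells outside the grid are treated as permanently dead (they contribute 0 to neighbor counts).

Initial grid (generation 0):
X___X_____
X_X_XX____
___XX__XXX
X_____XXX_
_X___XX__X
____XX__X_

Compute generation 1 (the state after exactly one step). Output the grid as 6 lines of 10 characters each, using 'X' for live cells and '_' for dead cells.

Answer: _X_XXX____
_X___X__X_
_X_XX____X
____X_____
____X____X
____XXX___

Derivation:
Simulating step by step:
Generation 0 (given above): 22 live cells
Generation 1: 17 live cells
(generation 1 grid is the final answer)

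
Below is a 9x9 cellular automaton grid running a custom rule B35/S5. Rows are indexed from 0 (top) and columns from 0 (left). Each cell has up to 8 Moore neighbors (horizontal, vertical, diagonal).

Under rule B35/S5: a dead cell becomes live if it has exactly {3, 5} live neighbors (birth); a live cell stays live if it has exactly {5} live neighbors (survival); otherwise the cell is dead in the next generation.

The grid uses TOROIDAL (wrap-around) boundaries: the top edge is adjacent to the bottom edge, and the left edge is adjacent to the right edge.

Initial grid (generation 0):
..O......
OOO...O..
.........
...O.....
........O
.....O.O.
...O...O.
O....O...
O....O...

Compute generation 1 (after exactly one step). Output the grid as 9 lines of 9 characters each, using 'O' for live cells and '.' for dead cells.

Answer: OO.......
.........
.OO......
.........
.........
......O.O
....O...O
....O.O.O
.O.......

Derivation:
Simulating step by step:
Generation 0 (given above): 15 live cells
Generation 1: 12 live cells
(generation 1 grid is the final answer)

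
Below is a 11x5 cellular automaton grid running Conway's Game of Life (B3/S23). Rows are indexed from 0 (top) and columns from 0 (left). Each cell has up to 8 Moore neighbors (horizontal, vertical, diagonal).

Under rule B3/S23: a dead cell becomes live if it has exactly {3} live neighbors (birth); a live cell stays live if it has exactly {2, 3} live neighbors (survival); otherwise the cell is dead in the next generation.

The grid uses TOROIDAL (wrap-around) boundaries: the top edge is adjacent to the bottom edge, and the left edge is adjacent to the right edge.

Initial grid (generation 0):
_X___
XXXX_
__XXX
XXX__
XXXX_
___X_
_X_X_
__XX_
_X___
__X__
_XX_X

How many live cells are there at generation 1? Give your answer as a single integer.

Simulating step by step:
Generation 0 (given above): 25 live cells
Generation 1: 19 live cells
____X
X____
_____
_____
X__X_
X__X_
___XX
_X_X_
_X_X_
X_XX_
XXXX_
Population at generation 1: 19

Answer: 19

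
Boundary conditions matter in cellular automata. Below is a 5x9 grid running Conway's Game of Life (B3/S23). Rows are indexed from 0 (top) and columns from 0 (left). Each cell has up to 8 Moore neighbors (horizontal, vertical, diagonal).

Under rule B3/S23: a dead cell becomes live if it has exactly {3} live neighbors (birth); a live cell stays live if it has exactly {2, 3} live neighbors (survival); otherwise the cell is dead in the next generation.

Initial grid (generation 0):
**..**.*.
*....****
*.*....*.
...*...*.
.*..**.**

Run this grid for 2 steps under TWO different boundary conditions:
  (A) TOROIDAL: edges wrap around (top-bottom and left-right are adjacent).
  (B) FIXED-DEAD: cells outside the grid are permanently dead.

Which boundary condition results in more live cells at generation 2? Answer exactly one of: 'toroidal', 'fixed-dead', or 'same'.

Under TOROIDAL boundary, generation 2:
.*.*.**..
**.......
*....*..*
....*.*..
......*.*
Population = 13

Under FIXED-DEAD boundary, generation 2:
**..*****
*...*****
**...*...
.********
..*.*****
Population = 30

Comparison: toroidal=13, fixed-dead=30 -> fixed-dead

Answer: fixed-dead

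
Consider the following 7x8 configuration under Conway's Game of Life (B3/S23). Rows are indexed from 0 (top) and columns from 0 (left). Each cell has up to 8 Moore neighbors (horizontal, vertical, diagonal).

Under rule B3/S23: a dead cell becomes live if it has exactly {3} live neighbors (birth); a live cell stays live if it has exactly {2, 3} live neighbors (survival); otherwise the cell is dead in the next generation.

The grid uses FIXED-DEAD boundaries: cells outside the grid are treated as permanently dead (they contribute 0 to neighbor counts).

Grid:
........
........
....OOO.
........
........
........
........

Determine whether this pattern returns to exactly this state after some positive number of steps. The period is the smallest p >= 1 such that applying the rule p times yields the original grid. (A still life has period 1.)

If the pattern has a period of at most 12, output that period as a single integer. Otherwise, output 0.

Answer: 2

Derivation:
Simulating and comparing each generation to the original:
Gen 0 (original, given above): 3 live cells
Gen 1: 3 live cells, differs from original
Gen 2: 3 live cells, MATCHES original -> period = 2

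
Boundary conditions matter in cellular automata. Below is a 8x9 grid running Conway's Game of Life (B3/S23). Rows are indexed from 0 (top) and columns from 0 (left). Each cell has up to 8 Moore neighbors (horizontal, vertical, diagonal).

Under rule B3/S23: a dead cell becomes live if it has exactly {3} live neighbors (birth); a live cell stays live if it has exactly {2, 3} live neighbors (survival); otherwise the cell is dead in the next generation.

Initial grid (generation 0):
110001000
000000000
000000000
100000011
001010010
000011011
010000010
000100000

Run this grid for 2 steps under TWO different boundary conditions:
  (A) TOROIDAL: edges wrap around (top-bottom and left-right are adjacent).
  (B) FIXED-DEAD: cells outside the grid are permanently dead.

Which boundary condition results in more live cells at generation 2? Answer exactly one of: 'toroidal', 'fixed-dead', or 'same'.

Answer: toroidal

Derivation:
Under TOROIDAL boundary, generation 2:
010000000
000000000
000000011
100010011
100101000
100000000
011010100
110000011
Population = 19

Under FIXED-DEAD boundary, generation 2:
000000000
000000000
000000000
000010000
000101000
000000001
000110101
000000010
Population = 9

Comparison: toroidal=19, fixed-dead=9 -> toroidal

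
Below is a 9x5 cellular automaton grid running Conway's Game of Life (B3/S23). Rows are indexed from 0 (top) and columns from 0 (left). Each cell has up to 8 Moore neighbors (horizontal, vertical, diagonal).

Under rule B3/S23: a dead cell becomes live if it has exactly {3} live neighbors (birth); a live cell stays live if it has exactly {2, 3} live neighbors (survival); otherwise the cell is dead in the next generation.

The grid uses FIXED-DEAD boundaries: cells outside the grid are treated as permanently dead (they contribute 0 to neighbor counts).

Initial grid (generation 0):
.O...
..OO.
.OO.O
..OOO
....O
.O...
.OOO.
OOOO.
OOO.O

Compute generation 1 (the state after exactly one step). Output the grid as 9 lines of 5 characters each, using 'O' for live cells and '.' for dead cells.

Simulating step by step:
Generation 0 (given above): 22 live cells
Generation 1: 14 live cells
(generation 1 grid is the final answer)

Answer: ..O..
...O.
.O..O
.OO.O
..O.O
.O.O.
...O.
....O
O....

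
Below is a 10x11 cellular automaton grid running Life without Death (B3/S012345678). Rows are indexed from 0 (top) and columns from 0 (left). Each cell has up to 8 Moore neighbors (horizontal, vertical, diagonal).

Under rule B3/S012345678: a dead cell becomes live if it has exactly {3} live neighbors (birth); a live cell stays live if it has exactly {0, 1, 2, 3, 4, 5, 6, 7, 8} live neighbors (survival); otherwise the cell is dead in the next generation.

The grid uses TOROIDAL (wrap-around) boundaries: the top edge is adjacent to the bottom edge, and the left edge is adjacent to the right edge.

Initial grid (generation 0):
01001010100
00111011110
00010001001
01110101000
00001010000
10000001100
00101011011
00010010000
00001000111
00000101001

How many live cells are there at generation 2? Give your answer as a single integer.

Simulating step by step:
Generation 0 (given above): 39 live cells
Generation 1: 60 live cells
01101010100
00111011110
01010101011
01110101000
01111110100
10010001111
00111111011
00011010000
00001111111
10001111001
Generation 2: 71 live cells
11101010101
10111011111
11010101011
01110101010
01111110101
10010001111
10111111011
00111010000
10001111111
11001111001
Population at generation 2: 71

Answer: 71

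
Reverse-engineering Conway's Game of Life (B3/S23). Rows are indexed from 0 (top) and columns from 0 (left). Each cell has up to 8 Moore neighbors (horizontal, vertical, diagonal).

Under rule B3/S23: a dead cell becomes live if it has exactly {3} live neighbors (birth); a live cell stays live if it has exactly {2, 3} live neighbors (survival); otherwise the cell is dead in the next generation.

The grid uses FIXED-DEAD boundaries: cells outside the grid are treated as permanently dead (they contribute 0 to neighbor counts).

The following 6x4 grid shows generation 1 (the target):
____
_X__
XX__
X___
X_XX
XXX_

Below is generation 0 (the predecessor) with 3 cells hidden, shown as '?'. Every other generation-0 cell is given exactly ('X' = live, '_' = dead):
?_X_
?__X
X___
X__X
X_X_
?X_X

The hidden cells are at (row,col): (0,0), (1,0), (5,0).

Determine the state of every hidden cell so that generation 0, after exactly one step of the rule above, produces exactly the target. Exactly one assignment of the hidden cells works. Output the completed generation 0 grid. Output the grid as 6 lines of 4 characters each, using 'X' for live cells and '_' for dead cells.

Answer: __X_
X__X
X___
X__X
X_X_
XX_X

Derivation:
Hidden generation-0 cells (in order): (0,0), (1,0), (5,0).
A hidden cell only influences target cells in its own 3x3 neighborhood. Try each of the 2^3 = 8 assignments, step the completed generation 0 forward once under B3/S23, and compare with the target:
  (0,0)=_ (1,0)=_ (5,0)=_ -> step gives (1,1)='_' but target has 'X' -> reject
  (0,0)=_ (1,0)=_ (5,0)=X -> step gives (1,1)='_' but target has 'X' -> reject
  (0,0)=_ (1,0)=X (5,0)=_ -> step gives (5,0)='_' but target has 'X' -> reject
  (0,0)=_ (1,0)=X (5,0)=X -> step reproduces the target at every cell -> ACCEPT
  (0,0)=X (1,0)=_ (5,0)=_ -> step gives (2,0)='_' but target has 'X' -> reject
  (0,0)=X (1,0)=_ (5,0)=X -> step gives (2,0)='_' but target has 'X' -> reject
  (0,0)=X (1,0)=X (5,0)=_ -> step gives (0,1)='X' but target has '_' -> reject
  (0,0)=X (1,0)=X (5,0)=X -> step gives (0,1)='X' but target has '_' -> reject
Unique solution: (0,0)=dead, (1,0)=live, (5,0)=live.
Check: live-neighbor counts of every cell in the completed generation 0:
1212
1321
2322
2421
3533
2331
Applying B3/S23 to generation 0 with these counts gives:
____
_X__
XX__
X___
X_XX
XXX_
which matches the target exactly.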